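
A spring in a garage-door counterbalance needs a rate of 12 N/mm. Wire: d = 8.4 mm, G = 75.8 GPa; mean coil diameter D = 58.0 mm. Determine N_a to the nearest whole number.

20

N_a = Gd⁴/(8D³k) = (75.8×10³ × 8.4⁴)/(8 × 58.0³ × 12)
    = 3.77386e+08 / 1.87308e+07 = 20.15 → 20 coils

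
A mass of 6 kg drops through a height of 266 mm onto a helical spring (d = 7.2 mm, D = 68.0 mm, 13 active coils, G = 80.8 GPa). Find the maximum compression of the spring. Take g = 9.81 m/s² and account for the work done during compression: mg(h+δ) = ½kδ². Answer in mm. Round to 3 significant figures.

78.1 mm

k = Gd⁴/(8D³N_a) = (80.8×10³)(7.2⁴)/(8·68.0³·13) = 6.6402 N/mm
W = mg = 6 × 9.81 = 58.86 N
½kδ² − Wδ − Wh = 0 → δ = (W + √(W² + 2kWh))/k
δ = (58.86 + √(3464.5 + 207928))/6.6402 = (58.86 + 459.77)/6.6402 = 78.105 mm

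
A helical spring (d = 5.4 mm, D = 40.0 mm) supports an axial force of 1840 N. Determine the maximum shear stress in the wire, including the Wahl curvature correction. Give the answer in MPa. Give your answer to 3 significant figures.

1430 MPa

Spring index C = D/d = 40.0/5.4 = 7.4074
K_W = (4C−1)/(4C−4) + 0.615/C = 28.630/25.630 + 0.0830 = 1.2001
τ₀ = 8FD/(πd³) = 8·1840·40.0/(π·5.4³) = 588800/494.69 = 1190.2 MPa
τ_max = K·τ₀ = 1.2001 × 1190.2 = 1428.4 MPa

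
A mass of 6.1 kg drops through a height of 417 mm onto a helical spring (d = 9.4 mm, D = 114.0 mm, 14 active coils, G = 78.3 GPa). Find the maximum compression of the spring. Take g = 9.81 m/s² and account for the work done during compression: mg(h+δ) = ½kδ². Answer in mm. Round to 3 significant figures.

134 mm

k = Gd⁴/(8D³N_a) = (78.3×10³)(9.4⁴)/(8·114.0³·14) = 3.6842 N/mm
W = mg = 6.1 × 9.81 = 59.841 N
½kδ² − Wδ − Wh = 0 → δ = (W + √(W² + 2kWh))/k
δ = (59.841 + √(3580.9 + 183868))/3.6842 = (59.841 + 432.95)/3.6842 = 133.76 mm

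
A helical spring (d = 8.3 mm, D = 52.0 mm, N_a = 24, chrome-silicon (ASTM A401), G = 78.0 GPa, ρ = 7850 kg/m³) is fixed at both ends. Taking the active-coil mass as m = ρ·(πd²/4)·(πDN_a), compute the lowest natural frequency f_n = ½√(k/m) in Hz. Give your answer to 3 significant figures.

k = Gd⁴/(8D³N_a) = (78.0×10³)(8.3⁴)/(8·52.0³·24) = 13.712 N/mm = 13712 N/m
Wire length L = πDN_a = π·52.0·24 = 3920.7 mm
m = ρ·(πd²/4)·L = 7850 × 54.106×10⁻⁶ m² × 3.9207 m = 1.6653 kg
f_n = ½√(k/m) = 0.5·√(13712/1.6653) = 0.5·√(8234.1) = 45.371 Hz

45.4 Hz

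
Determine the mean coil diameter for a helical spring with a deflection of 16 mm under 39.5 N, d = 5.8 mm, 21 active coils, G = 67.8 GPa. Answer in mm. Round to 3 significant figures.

Required rate k = F/δ = 39.5/16 = 2.4688 N/mm
D = (Gd⁴/(8N_a·k))^(1/3) = (67.8×10³·5.8⁴/(8·21·2.4688))^(1/3)
  = (184993)^(1/3) = 56.9795 mm

57.0 mm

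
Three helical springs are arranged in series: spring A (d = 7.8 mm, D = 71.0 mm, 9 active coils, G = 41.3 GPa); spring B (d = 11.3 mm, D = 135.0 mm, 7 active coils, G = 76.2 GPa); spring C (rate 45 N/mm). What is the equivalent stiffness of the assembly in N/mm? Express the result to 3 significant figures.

3.31 N/mm

k_A = Gd⁴/(8D³N_a) = (41.3×10³)(7.8⁴)/(8·71.0³·9) = 5.9323 N/mm
k_B = Gd⁴/(8D³N_a) = (76.2×10³)(11.3⁴)/(8·135.0³·7) = 9.0174 N/mm
Series: 1/k_eq = 1/5.9323 + 1/9.0174 + 1/45 = 0.30169; k_eq = 3.3147 N/mm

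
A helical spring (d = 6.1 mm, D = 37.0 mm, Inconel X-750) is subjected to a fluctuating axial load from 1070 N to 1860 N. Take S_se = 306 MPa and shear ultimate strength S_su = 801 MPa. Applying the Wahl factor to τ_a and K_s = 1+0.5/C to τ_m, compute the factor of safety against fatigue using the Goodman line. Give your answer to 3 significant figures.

0.671

C = D/d = 37.0/6.1 = 6.0656; K_W = (4C−1)/(4C−4)+0.615/C = 1.2495; K_s = 1+0.5/C = 1.0824
F_a = (F_max−F_min)/2 = 395 N; F_m = (F_max+F_min)/2 = 1465 N
τ_a = K_W·8F_aD/(πd³) = 1.2495 × 163.96 = 204.87 MPa
τ_m = K_s·8F_mD/(πd³) = 1.0824 × 608.12 = 658.25 MPa
Goodman: 1/n_f = τ_a/S_se + τ_m/S_su = 204.87/306 + 658.25/801 = 0.66949 + 0.82179 = 1.4913
n_f = 1/1.4913 = 0.6706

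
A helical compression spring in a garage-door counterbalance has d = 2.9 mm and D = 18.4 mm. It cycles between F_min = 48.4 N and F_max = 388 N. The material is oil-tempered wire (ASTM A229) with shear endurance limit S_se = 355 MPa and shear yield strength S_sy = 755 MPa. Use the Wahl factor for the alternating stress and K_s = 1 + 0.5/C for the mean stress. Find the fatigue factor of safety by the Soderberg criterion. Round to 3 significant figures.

C = D/d = 18.4/2.9 = 6.3448; K_W = (4C−1)/(4C−4)+0.615/C = 1.2373; K_s = 1+0.5/C = 1.0788
F_a = (F_max−F_min)/2 = 169.8 N; F_m = (F_max+F_min)/2 = 218.2 N
τ_a = K_W·8F_aD/(πd³) = 1.2373 × 326.21 = 403.61 MPa
τ_m = K_s·8F_mD/(πd³) = 1.0788 × 419.2 = 452.23 MPa
Soderberg: 1/n_f = τ_a/S_se + τ_m/S_sy = 403.61/355 + 452.23/755 = 1.13692 + 0.59898 = 1.7359
n_f = 1/1.7359 = 0.5761

0.576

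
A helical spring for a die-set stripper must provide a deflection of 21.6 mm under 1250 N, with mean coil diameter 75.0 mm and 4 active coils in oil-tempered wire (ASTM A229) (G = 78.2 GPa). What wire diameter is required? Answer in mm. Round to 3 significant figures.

Required rate k = F/δ = 1250/21.6 = 57.87 N/mm
d = (8D³N_a·k / G)^(1/4) = (8·75.0³·4·57.87 / (78.2×10³))^0.25
  = (9990.4)^0.25 = 9.9976 mm

10.0 mm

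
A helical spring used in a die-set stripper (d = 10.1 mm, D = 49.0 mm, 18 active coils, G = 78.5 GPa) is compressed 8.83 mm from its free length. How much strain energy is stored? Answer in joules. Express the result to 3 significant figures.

k = Gd⁴/(8D³N_a) = (78.5×10³)(10.1⁴)/(8·49.0³·18) = 48.217 N/mm
U = ½kδ² = 0.5 × 48.217 × 8.83² = 1879.7 N·mm = 1.8797 J

1.88 J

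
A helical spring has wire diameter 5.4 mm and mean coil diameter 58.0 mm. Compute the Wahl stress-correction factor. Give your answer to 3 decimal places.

C = D/d = 58.0/5.4 = 10.7407
K_W = (4C−1)/(4C−4) + 0.615/C = 41.963/38.963 + 0.0573 = 1.1343

1.134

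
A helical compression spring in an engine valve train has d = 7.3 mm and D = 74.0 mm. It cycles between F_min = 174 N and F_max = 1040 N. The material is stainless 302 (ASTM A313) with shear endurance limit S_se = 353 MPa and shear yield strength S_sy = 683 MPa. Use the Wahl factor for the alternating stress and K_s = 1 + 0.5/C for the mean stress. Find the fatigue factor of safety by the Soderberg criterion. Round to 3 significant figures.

0.884

C = D/d = 74.0/7.3 = 10.1370; K_W = (4C−1)/(4C−4)+0.615/C = 1.1428; K_s = 1+0.5/C = 1.0493
F_a = (F_max−F_min)/2 = 433 N; F_m = (F_max+F_min)/2 = 607 N
τ_a = K_W·8F_aD/(πd³) = 1.1428 × 209.74 = 239.69 MPa
τ_m = K_s·8F_mD/(πd³) = 1.0493 × 294.03 = 308.53 MPa
Soderberg: 1/n_f = τ_a/S_se + τ_m/S_sy = 239.69/353 + 308.53/683 = 0.67900 + 0.45173 = 1.1307
n_f = 1/1.1307 = 0.8844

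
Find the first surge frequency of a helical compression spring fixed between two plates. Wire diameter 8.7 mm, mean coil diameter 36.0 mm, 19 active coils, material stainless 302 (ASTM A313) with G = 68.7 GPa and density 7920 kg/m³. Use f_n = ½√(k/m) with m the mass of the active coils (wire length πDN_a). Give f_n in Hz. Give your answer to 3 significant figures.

117 Hz

k = Gd⁴/(8D³N_a) = (68.7×10³)(8.7⁴)/(8·36.0³·19) = 55.499 N/mm = 55499 N/m
Wire length L = πDN_a = π·36.0·19 = 2148.8 mm
m = ρ·(πd²/4)·L = 7920 × 59.447×10⁻⁶ m² × 2.1488 m = 1.0117 kg
f_n = ½√(k/m) = 0.5·√(55499/1.0117) = 0.5·√(54856) = 117.11 Hz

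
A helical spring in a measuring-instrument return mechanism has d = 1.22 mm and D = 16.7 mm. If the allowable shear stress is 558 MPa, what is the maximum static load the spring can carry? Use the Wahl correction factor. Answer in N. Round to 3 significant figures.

21.6 N

C = D/d = 16.7/1.22 = 13.6885
K_W = (4C−1)/(4C−4) + 0.615/C = 53.754/50.754 + 0.0449 = 1.1040
τ_max = K·8FD/(πd³) → F_max = τ_allow·πd³/(8DK)
F_max = 558·π·1.22³/(8·16.7·1.1040) = 3183.2/147.5 = 21.581 N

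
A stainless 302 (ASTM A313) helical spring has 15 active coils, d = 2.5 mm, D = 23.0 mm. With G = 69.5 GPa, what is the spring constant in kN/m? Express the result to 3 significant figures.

k = Gd⁴/(8D³N_a) = (69.5×10³ × 2.5⁴) / (8 × 23.0³ × 15)
  = 2.71484e+06 / 1.46004e+06 = 1.8594 N/mm

1.86 kN/m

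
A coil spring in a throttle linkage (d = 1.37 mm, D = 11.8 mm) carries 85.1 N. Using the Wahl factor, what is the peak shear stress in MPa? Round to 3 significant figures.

1160 MPa

Spring index C = D/d = 11.8/1.37 = 8.6131
K_W = (4C−1)/(4C−4) + 0.615/C = 33.453/30.453 + 0.0714 = 1.1699
τ₀ = 8FD/(πd³) = 8·85.1·11.8/(π·1.37³) = 8033.44/8.0781 = 994.47 MPa
τ_max = K·τ₀ = 1.1699 × 994.47 = 1163.4 MPa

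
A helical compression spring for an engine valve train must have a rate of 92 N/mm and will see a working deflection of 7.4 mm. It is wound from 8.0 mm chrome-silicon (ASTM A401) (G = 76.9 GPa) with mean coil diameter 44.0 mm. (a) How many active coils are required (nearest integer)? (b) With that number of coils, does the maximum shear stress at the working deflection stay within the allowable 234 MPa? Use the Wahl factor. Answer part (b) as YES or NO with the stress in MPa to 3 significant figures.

(a) 5 coils; (b) YES, τ_max = 191 MPa

N_a = Gd⁴/(8D³k) = (76.9×10³)(8.0⁴)/(8·44.0³·92) = 5.024 → N_a = 5
Actual rate k = Gd⁴/(8D³·5) = 92.442 N/mm
Working load F = kδ = 92.442·7.4 = 684.07 N
C = 44.0/8.0 = 5.5000; K_W = (4C−1)/(4C−4)+0.615/C = 1.2785
τ_max = K_W·8FD/(πd³) = 1.2785·149.7 = 191.39 MPa
τ_max ≤ 234 MPa → acceptable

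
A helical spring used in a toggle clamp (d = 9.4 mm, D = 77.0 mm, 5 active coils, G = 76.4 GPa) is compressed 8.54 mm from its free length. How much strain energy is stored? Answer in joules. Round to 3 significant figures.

1.19 J

k = Gd⁴/(8D³N_a) = (76.4×10³)(9.4⁴)/(8·77.0³·5) = 32.664 N/mm
U = ½kδ² = 0.5 × 32.664 × 8.54² = 1191.1 N·mm = 1.1911 J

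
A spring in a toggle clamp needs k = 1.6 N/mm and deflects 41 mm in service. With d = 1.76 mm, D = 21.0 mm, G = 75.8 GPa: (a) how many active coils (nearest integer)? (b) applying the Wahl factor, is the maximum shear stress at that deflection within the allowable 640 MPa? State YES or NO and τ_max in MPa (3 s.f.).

N_a = Gd⁴/(8D³k) = (75.8×10³)(1.76⁴)/(8·21.0³·1.6) = 6.136 → N_a = 6
Actual rate k = Gd⁴/(8D³·6) = 1.6361 N/mm
Working load F = kδ = 1.6361·41 = 67.082 N
C = 21.0/1.76 = 11.9318; K_W = (4C−1)/(4C−4)+0.615/C = 1.1201
τ_max = K_W·8FD/(πd³) = 1.1201·658 = 737.06 MPa
τ_max > 640 MPa → exceeds allowable

(a) 6 coils; (b) NO, τ_max = 737 MPa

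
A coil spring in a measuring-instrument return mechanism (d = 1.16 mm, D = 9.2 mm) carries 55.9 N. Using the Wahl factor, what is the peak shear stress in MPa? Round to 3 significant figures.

995 MPa

Spring index C = D/d = 9.2/1.16 = 7.9310
K_W = (4C−1)/(4C−4) + 0.615/C = 30.724/27.724 + 0.0775 = 1.1858
τ₀ = 8FD/(πd³) = 8·55.9·9.2/(π·1.16³) = 4114.24/4.9037 = 839.01 MPa
τ_max = K·τ₀ = 1.1858 × 839.01 = 994.86 MPa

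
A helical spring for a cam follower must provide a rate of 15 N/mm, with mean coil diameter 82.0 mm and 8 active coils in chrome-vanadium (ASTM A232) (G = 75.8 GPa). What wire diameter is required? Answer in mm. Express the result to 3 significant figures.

d = (8D³N_a·k / G)^(1/4) = (8·82.0³·8·15 / (75.8×10³))^0.25
  = (6983)^0.25 = 9.1414 mm

9.14 mm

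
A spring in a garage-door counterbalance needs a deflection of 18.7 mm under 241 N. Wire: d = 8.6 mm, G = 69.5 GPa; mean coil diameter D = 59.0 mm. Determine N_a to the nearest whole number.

18

Required rate k = F/δ = 241/18.7 = 12.888 N/mm
N_a = Gd⁴/(8D³k) = (69.5×10³ × 8.6⁴)/(8 × 59.0³ × 12.888)
    = 3.80171e+08 / 2.11749e+07 = 17.95 → 18 coils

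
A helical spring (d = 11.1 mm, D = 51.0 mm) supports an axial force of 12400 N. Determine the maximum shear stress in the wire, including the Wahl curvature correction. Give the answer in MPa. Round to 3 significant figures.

Spring index C = D/d = 51.0/11.1 = 4.5946
K_W = (4C−1)/(4C−4) + 0.615/C = 17.378/14.378 + 0.1339 = 1.3425
τ₀ = 8FD/(πd³) = 8·12400·51.0/(π·11.1³) = 5.0592e+06/4296.5 = 1177.5 MPa
τ_max = K·τ₀ = 1.3425 × 1177.5 = 1580.8 MPa

1580 MPa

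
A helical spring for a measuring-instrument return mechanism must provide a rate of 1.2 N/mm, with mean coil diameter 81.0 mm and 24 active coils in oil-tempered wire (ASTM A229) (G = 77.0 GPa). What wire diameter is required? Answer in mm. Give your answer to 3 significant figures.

6.31 mm

d = (8D³N_a·k / G)^(1/4) = (8·81.0³·24·1.2 / (77.0×10³))^0.25
  = (1590.2)^0.25 = 6.3148 mm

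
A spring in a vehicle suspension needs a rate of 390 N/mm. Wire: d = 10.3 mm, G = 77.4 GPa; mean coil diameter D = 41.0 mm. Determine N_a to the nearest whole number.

N_a = Gd⁴/(8D³k) = (77.4×10³ × 10.3⁴)/(8 × 41.0³ × 390)
    = 8.71144e+08 / 2.15034e+08 = 4.051 → 4 coils

4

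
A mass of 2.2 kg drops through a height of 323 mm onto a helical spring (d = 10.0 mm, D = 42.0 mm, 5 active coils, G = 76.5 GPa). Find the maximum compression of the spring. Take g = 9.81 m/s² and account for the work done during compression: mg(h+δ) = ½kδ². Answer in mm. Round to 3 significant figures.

7.43 mm

k = Gd⁴/(8D³N_a) = (76.5×10³)(10.0⁴)/(8·42.0³·5) = 258.14 N/mm
W = mg = 2.2 × 9.81 = 21.582 N
½kδ² − Wδ − Wh = 0 → δ = (W + √(W² + 2kWh))/k
δ = (21.582 + √(465.78 + 3.59897e+06))/258.14 = (21.582 + 1897.2)/258.14 = 7.4332 mm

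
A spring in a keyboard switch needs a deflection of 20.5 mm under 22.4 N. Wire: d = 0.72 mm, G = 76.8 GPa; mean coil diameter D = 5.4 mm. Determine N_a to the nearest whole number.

Required rate k = F/δ = 22.4/20.5 = 1.0927 N/mm
N_a = Gd⁴/(8D³k) = (76.8×10³ × 0.72⁴)/(8 × 5.4³ × 1.0927)
    = 20639.1 / 1376.47 = 14.99 → 15 coils

15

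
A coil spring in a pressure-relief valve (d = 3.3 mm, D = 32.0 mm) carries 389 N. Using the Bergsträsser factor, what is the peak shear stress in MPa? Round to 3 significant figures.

Spring index C = D/d = 32.0/3.3 = 9.6970
K_B = (4C+2)/(4C−3) = 40.788/35.788 = 1.1397
τ₀ = 8FD/(πd³) = 8·389·32.0/(π·3.3³) = 99584/112.9 = 882.06 MPa
τ_max = K·τ₀ = 1.1397 × 882.06 = 1005.3 MPa

1010 MPa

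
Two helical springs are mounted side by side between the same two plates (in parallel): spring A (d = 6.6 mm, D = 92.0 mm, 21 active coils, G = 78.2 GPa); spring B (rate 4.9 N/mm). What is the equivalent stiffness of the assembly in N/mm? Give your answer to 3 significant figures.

6.03 N/mm

k_A = Gd⁴/(8D³N_a) = (78.2×10³)(6.6⁴)/(8·92.0³·21) = 1.1343 N/mm
Parallel: k_eq = 1.1343 + 4.9 = 6.0343 N/mm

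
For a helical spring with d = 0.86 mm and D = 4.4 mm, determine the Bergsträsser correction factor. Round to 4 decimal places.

1.2863

C = D/d = 4.4/0.86 = 5.1163
K_B = (4C+2)/(4C−3) = 22.465/17.465 = 1.2863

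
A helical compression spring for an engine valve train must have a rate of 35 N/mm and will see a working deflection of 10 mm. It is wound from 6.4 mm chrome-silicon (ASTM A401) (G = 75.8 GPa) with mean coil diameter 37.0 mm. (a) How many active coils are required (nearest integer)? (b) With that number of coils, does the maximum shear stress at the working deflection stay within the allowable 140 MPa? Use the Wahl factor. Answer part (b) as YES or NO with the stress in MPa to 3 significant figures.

(a) 9 coils; (b) NO, τ_max = 158 MPa

N_a = Gd⁴/(8D³k) = (75.8×10³)(6.4⁴)/(8·37.0³·35) = 8.967 → N_a = 9
Actual rate k = Gd⁴/(8D³·9) = 34.87 N/mm
Working load F = kδ = 34.87·10 = 348.7 N
C = 37.0/6.4 = 5.7812; K_W = (4C−1)/(4C−4)+0.615/C = 1.2632
τ_max = K_W·8FD/(πd³) = 1.2632·125.33 = 158.32 MPa
τ_max > 140 MPa → exceeds allowable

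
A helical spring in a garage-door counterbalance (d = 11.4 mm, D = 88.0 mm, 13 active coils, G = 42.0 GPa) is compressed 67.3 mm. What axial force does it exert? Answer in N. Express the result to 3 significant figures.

674 N

k = Gd⁴/(8D³N_a) = (42.0×10³)(11.4⁴)/(8·88.0³·13) = 10.009 N/mm
F = k·δ = 10.009 × 67.3 = 673.6 N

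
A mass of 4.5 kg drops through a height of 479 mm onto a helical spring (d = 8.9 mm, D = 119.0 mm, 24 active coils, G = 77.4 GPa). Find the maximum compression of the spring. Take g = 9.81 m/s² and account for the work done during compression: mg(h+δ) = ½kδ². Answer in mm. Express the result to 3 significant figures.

k = Gd⁴/(8D³N_a) = (77.4×10³)(8.9⁴)/(8·119.0³·24) = 1.5009 N/mm
W = mg = 4.5 × 9.81 = 44.145 N
½kδ² − Wδ − Wh = 0 → δ = (W + √(W² + 2kWh))/k
δ = (44.145 + √(1948.8 + 63475.5))/1.5009 = (44.145 + 255.78)/1.5009 = 199.83 mm

200 mm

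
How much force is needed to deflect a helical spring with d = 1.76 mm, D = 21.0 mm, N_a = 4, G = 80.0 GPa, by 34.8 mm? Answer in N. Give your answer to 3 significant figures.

90.1 N

k = Gd⁴/(8D³N_a) = (80.0×10³)(1.76⁴)/(8·21.0³·4) = 2.5902 N/mm
F = k·δ = 2.5902 × 34.8 = 90.139 N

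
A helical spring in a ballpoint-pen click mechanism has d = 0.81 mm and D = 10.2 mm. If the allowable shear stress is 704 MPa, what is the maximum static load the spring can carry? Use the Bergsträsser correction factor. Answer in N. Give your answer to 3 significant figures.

C = D/d = 10.2/0.81 = 12.5926
K_B = (4C+2)/(4C−3) = 52.370/47.370 = 1.1056
τ_max = K·8FD/(πd³) → F_max = τ_allow·πd³/(8DK)
F_max = 704·π·0.81³/(8·10.2·1.1056) = 1175.4/90.213 = 13.029 N

13.0 N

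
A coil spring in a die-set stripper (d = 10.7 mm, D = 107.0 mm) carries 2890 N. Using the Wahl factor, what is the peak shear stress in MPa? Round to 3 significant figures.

Spring index C = D/d = 107.0/10.7 = 10.0000
K_W = (4C−1)/(4C−4) + 0.615/C = 39.000/36.000 + 0.0615 = 1.1448
τ₀ = 8FD/(πd³) = 8·2890·107.0/(π·10.7³) = 2.47384e+06/3848.6 = 642.79 MPa
τ_max = K·τ₀ = 1.1448 × 642.79 = 735.89 MPa

736 MPa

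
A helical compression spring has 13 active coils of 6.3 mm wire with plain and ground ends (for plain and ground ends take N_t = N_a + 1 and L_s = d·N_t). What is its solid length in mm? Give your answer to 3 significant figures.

88.2 mm

plain and ground ends: N_t = N_a + 1 = 13 + 1 = 14
L_s = d·N_t = 6.3 × 14 = 88.2 mm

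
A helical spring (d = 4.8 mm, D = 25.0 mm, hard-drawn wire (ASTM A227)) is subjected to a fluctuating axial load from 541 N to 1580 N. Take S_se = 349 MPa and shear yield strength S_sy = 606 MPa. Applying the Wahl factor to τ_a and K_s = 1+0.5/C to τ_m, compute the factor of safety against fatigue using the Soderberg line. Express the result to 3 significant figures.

C = D/d = 25.0/4.8 = 5.2083; K_W = (4C−1)/(4C−4)+0.615/C = 1.2963; K_s = 1+0.5/C = 1.0960
F_a = (F_max−F_min)/2 = 519.5 N; F_m = (F_max+F_min)/2 = 1060.5 N
τ_a = K_W·8F_aD/(πd³) = 1.2963 × 299.05 = 387.66 MPa
τ_m = K_s·8F_mD/(πd³) = 1.0960 × 610.47 = 669.08 MPa
Soderberg: 1/n_f = τ_a/S_se + τ_m/S_sy = 387.66/349 + 669.08/606 = 1.11076 + 1.10409 = 2.2149
n_f = 1/2.2149 = 0.4515

0.451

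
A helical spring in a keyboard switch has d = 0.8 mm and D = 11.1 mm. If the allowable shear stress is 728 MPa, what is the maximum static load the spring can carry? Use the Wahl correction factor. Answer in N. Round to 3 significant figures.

12.0 N

C = D/d = 11.1/0.8 = 13.8750
K_W = (4C−1)/(4C−4) + 0.615/C = 54.500/51.500 + 0.0443 = 1.1026
τ_max = K·8FD/(πd³) → F_max = τ_allow·πd³/(8DK)
F_max = 728·π·0.8³/(8·11.1·1.1026) = 1171/97.909 = 11.96 N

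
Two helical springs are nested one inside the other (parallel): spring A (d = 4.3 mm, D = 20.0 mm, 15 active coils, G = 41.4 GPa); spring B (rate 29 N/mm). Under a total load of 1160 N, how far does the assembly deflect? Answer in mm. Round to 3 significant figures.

26.5 mm

k_A = Gd⁴/(8D³N_a) = (41.4×10³)(4.3⁴)/(8·20.0³·15) = 14.744 N/mm
Parallel: k_eq = 14.744 + 29 = 43.744 N/mm
δ = F/k_eq = 1160/43.744 = 26.518 mm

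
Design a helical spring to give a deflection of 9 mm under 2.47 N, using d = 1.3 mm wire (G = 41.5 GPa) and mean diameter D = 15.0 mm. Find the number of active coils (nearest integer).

16

Required rate k = F/δ = 2.47/9 = 0.27444 N/mm
N_a = Gd⁴/(8D³k) = (41.5×10³ × 1.3⁴)/(8 × 15.0³ × 0.27444)
    = 118528 / 7410 = 16 → 16 coils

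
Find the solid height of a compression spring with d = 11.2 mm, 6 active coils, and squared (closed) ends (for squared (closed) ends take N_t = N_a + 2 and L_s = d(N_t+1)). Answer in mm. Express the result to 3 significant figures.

101 mm

squared (closed) ends: N_t = N_a + 2 = 6 + 2 = 8
L_s = d·(N_t+1) = 11.2 × 9 = 100.8 mm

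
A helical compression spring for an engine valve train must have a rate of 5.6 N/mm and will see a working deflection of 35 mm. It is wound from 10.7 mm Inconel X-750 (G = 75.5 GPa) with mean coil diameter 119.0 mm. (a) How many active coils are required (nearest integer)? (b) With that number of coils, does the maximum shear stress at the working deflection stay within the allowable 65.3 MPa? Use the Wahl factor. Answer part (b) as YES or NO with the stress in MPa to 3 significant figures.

(a) 13 coils; (b) YES, τ_max = 55.2 MPa

N_a = Gd⁴/(8D³k) = (75.5×10³)(10.7⁴)/(8·119.0³·5.6) = 13.11 → N_a = 13
Actual rate k = Gd⁴/(8D³·13) = 5.6469 N/mm
Working load F = kδ = 5.6469·35 = 197.64 N
C = 119.0/10.7 = 11.1215; K_W = (4C−1)/(4C−4)+0.615/C = 1.1294
τ_max = K_W·8FD/(πd³) = 1.1294·48.889 = 55.215 MPa
τ_max ≤ 65.3 MPa → acceptable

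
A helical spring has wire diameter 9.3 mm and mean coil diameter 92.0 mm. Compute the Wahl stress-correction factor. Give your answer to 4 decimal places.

C = D/d = 92.0/9.3 = 9.8925
K_W = (4C−1)/(4C−4) + 0.615/C = 38.570/35.570 + 0.0622 = 1.1465

1.1465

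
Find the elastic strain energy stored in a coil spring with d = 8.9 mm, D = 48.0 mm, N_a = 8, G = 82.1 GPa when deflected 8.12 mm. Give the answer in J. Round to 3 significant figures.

k = Gd⁴/(8D³N_a) = (82.1×10³)(8.9⁴)/(8·48.0³·8) = 72.778 N/mm
U = ½kδ² = 0.5 × 72.778 × 8.12² = 2399.3 N·mm = 2.3993 J

2.40 J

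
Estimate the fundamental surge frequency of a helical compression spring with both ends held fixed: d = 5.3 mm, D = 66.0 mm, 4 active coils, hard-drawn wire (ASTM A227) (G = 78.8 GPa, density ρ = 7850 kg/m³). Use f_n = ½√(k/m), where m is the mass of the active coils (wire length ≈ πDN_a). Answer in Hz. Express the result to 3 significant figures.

108 Hz

k = Gd⁴/(8D³N_a) = (78.8×10³)(5.3⁴)/(8·66.0³·4) = 6.7585 N/mm = 6758.5 N/m
Wire length L = πDN_a = π·66.0·4 = 829.38 mm
m = ρ·(πd²/4)·L = 7850 × 22.062×10⁻⁶ m² × 0.82938 m = 0.14364 kg
f_n = ½√(k/m) = 0.5·√(6758.5/0.14364) = 0.5·√(47053) = 108.46 Hz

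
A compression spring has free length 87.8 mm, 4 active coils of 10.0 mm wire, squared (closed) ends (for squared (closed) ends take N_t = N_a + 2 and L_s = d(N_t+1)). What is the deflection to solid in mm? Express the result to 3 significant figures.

N_t = 6; L_s = 10.0·7 = 70 mm
δ_solid = L₀ − L_s = 87.8 − 70 = 17.8 mm

17.8 mm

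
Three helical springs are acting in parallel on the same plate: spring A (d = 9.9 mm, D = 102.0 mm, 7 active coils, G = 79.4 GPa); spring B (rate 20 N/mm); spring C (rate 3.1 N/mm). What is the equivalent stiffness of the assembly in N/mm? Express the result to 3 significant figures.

35.9 N/mm

k_A = Gd⁴/(8D³N_a) = (79.4×10³)(9.9⁴)/(8·102.0³·7) = 12.834 N/mm
Parallel: k_eq = 12.834 + 20 + 3.1 = 35.934 N/mm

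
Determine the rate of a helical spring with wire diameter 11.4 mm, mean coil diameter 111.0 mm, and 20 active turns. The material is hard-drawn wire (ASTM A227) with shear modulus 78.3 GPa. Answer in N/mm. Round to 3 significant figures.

k = Gd⁴/(8D³N_a) = (78.3×10³ × 11.4⁴) / (8 × 111.0³ × 20)
  = 1.32246e+09 / 2.18821e+08 = 6.0436 N/mm

6.04 N/mm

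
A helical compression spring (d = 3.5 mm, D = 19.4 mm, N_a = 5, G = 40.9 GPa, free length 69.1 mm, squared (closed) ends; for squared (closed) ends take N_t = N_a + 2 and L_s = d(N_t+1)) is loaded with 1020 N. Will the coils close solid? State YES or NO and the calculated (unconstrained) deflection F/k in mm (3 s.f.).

k = Gd⁴/(8D³N_a) = (40.9×10³)(3.5⁴)/(8·19.4³·5) = 21.015 N/mm
N_t = 7; L_s = 3.5·8 = 28 mm; δ_solid = L₀ − L_s = 69.1 − 28 = 41.1 mm
δ = F/k = 1020/21.015 = 48.537 mm
δ ≥ δ_solid → spring goes solid

YES, δ = 48.5 mm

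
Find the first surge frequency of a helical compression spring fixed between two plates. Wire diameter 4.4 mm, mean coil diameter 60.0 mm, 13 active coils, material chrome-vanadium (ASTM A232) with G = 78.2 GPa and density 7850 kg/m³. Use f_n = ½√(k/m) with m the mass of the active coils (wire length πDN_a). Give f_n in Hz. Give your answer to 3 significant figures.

33.4 Hz

k = Gd⁴/(8D³N_a) = (78.2×10³)(4.4⁴)/(8·60.0³·13) = 1.3048 N/mm = 1304.8 N/m
Wire length L = πDN_a = π·60.0·13 = 2450.4 mm
m = ρ·(πd²/4)·L = 7850 × 15.205×10⁻⁶ m² × 2.4504 m = 0.29249 kg
f_n = ½√(k/m) = 0.5·√(1304.8/0.29249) = 0.5·√(4460.9) = 33.395 Hz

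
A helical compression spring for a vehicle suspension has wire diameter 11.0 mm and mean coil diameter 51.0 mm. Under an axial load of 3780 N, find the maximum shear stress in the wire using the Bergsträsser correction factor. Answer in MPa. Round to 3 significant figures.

Spring index C = D/d = 51.0/11.0 = 4.6364
K_B = (4C+2)/(4C−3) = 20.545/15.545 = 1.3216
τ₀ = 8FD/(πd³) = 8·3780·51.0/(π·11.0³) = 1.54224e+06/4181.5 = 368.83 MPa
τ_max = K·τ₀ = 1.3216 × 368.83 = 487.46 MPa

487 MPa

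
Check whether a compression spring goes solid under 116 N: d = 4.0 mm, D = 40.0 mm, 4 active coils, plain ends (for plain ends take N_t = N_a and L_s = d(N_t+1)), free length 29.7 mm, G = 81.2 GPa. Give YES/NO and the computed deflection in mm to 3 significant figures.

YES, δ = 11.4 mm

k = Gd⁴/(8D³N_a) = (81.2×10³)(4.0⁴)/(8·40.0³·4) = 10.15 N/mm
N_t = 4; L_s = 4.0·5 = 20 mm; δ_solid = L₀ − L_s = 29.7 − 20 = 9.7 mm
δ = F/k = 116/10.15 = 11.429 mm
δ ≥ δ_solid → spring goes solid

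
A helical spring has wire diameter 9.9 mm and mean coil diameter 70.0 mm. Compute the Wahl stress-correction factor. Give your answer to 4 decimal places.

1.2105

C = D/d = 70.0/9.9 = 7.0707
K_W = (4C−1)/(4C−4) + 0.615/C = 27.283/24.283 + 0.0870 = 1.2105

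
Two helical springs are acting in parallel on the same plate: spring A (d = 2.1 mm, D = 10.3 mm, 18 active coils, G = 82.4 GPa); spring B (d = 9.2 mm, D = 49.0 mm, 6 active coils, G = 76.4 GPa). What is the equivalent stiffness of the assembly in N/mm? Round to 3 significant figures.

107 N/mm

k_A = Gd⁴/(8D³N_a) = (82.4×10³)(2.1⁴)/(8·10.3³·18) = 10.184 N/mm
k_B = Gd⁴/(8D³N_a) = (76.4×10³)(9.2⁴)/(8·49.0³·6) = 96.92 N/mm
Parallel: k_eq = 10.184 + 96.92 = 107.1 N/mm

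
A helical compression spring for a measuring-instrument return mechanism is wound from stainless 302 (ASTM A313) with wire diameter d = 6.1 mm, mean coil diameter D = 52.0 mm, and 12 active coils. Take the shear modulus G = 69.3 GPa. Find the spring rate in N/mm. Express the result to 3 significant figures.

k = Gd⁴/(8D³N_a) = (69.3×10³ × 6.1⁴) / (8 × 52.0³ × 12)
  = 9.59517e+07 / 1.34984e+07 = 7.1084 N/mm

7.11 N/mm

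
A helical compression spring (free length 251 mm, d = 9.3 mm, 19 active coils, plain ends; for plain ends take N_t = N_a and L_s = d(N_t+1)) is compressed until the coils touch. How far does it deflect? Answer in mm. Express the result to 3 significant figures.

65.0 mm

N_t = 19; L_s = 9.3·20 = 186 mm
δ_solid = L₀ − L_s = 251 − 186 = 65 mm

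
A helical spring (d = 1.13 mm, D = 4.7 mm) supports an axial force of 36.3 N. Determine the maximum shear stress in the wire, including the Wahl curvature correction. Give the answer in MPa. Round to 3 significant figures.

417 MPa

Spring index C = D/d = 4.7/1.13 = 4.1593
K_W = (4C−1)/(4C−4) + 0.615/C = 15.637/12.637 + 0.1479 = 1.3853
τ₀ = 8FD/(πd³) = 8·36.3·4.7/(π·1.13³) = 1364.88/4.533 = 301.1 MPa
τ_max = K·τ₀ = 1.3853 × 301.1 = 417.1 MPa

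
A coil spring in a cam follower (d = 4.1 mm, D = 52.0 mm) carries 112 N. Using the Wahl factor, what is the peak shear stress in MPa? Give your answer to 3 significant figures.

Spring index C = D/d = 52.0/4.1 = 12.6829
K_W = (4C−1)/(4C−4) + 0.615/C = 49.732/46.732 + 0.0485 = 1.1127
τ₀ = 8FD/(πd³) = 8·112·52.0/(π·4.1³) = 46592/216.52 = 215.18 MPa
τ_max = K·τ₀ = 1.1127 × 215.18 = 239.43 MPa

239 MPa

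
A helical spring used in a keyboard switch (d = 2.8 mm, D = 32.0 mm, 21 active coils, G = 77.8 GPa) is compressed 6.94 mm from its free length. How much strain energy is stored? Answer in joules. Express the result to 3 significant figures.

k = Gd⁴/(8D³N_a) = (77.8×10³)(2.8⁴)/(8·32.0³·21) = 0.86867 N/mm
U = ½kδ² = 0.5 × 0.86867 × 6.94² = 20.919 N·mm = 0.020919 J

0.0209 J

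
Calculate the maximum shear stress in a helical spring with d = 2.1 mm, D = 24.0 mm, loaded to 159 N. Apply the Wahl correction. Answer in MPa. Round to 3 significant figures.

1180 MPa

Spring index C = D/d = 24.0/2.1 = 11.4286
K_W = (4C−1)/(4C−4) + 0.615/C = 44.714/41.714 + 0.0538 = 1.1257
τ₀ = 8FD/(πd³) = 8·159·24.0/(π·2.1³) = 30528/29.094 = 1049.3 MPa
τ_max = K·τ₀ = 1.1257 × 1049.3 = 1181.2 MPa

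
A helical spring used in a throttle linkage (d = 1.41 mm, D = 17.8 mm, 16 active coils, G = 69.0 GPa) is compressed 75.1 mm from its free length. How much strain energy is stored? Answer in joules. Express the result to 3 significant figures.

k = Gd⁴/(8D³N_a) = (69.0×10³)(1.41⁴)/(8·17.8³·16) = 0.37779 N/mm
U = ½kδ² = 0.5 × 0.37779 × 75.1² = 1065.4 N·mm = 1.0654 J

1.07 J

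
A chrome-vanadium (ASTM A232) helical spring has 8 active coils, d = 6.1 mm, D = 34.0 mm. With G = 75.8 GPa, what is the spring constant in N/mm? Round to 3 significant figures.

41.7 N/mm

k = Gd⁴/(8D³N_a) = (75.8×10³ × 6.1⁴) / (8 × 34.0³ × 8)
  = 1.04951e+08 / 2.51546e+06 = 41.723 N/mm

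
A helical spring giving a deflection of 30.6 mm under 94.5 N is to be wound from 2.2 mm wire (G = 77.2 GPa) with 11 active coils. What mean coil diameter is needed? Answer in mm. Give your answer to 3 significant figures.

Required rate k = F/δ = 94.5/30.6 = 3.0882 N/mm
D = (Gd⁴/(8N_a·k))^(1/3) = (77.2×10³·2.2⁴/(8·11·3.0882))^(1/3)
  = (6654.49)^(1/3) = 18.8093 mm

18.8 mm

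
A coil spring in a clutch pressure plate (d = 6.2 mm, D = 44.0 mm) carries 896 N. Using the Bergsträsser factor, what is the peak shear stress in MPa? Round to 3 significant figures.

Spring index C = D/d = 44.0/6.2 = 7.0968
K_B = (4C+2)/(4C−3) = 30.387/25.387 = 1.1970
τ₀ = 8FD/(πd³) = 8·896·44.0/(π·6.2³) = 315392/748.73 = 421.24 MPa
τ_max = K·τ₀ = 1.1970 × 421.24 = 504.2 MPa

504 MPa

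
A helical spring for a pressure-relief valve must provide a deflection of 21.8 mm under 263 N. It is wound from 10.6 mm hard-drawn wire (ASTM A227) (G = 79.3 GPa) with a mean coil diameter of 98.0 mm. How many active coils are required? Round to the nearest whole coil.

Required rate k = F/δ = 263/21.8 = 12.064 N/mm
N_a = Gd⁴/(8D³k) = (79.3×10³ × 10.6⁴)/(8 × 98.0³ × 12.064)
    = 1.00114e+09 / 9.0838e+07 = 11.02 → 11 coils

11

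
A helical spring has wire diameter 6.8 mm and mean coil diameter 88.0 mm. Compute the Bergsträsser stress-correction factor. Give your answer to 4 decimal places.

1.1025

C = D/d = 88.0/6.8 = 12.9412
K_B = (4C+2)/(4C−3) = 53.765/48.765 = 1.1025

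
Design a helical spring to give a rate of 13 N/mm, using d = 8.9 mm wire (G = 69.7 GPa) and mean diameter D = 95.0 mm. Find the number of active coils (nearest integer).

N_a = Gd⁴/(8D³k) = (69.7×10³ × 8.9⁴)/(8 × 95.0³ × 13)
    = 4.37313e+08 / 8.9167e+07 = 4.904 → 5 coils

5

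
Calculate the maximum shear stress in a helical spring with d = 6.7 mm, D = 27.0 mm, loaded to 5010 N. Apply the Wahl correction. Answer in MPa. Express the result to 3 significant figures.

1600 MPa

Spring index C = D/d = 27.0/6.7 = 4.0299
K_W = (4C−1)/(4C−4) + 0.615/C = 15.119/12.119 + 0.1526 = 1.4001
τ₀ = 8FD/(πd³) = 8·5010·27.0/(π·6.7³) = 1.08216e+06/944.87 = 1145.3 MPa
τ_max = K·τ₀ = 1.4001 × 1145.3 = 1603.6 MPa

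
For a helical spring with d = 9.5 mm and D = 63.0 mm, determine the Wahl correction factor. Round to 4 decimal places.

1.2259

C = D/d = 63.0/9.5 = 6.6316
K_W = (4C−1)/(4C−4) + 0.615/C = 25.526/22.526 + 0.0927 = 1.2259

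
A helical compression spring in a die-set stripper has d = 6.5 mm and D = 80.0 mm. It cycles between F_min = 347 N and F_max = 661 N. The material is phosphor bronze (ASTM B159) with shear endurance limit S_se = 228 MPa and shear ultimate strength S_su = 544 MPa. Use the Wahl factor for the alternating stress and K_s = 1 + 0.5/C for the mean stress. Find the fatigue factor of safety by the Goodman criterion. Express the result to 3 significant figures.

0.778

C = D/d = 80.0/6.5 = 12.3077; K_W = (4C−1)/(4C−4)+0.615/C = 1.1163; K_s = 1+0.5/C = 1.0406
F_a = (F_max−F_min)/2 = 157 N; F_m = (F_max+F_min)/2 = 504 N
τ_a = K_W·8F_aD/(πd³) = 1.1163 × 116.46 = 130.01 MPa
τ_m = K_s·8F_mD/(πd³) = 1.0406 × 373.87 = 389.06 MPa
Goodman: 1/n_f = τ_a/S_se + τ_m/S_su = 130.01/228 + 389.06/544 = 0.57021 + 0.71518 = 1.2854
n_f = 1/1.2854 = 0.778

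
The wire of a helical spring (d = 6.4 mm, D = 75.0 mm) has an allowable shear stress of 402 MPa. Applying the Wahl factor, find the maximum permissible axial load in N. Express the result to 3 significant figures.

C = D/d = 75.0/6.4 = 11.7188
K_W = (4C−1)/(4C−4) + 0.615/C = 45.875/42.875 + 0.0525 = 1.1225
τ_max = K·8FD/(πd³) → F_max = τ_allow·πd³/(8DK)
F_max = 402·π·6.4³/(8·75.0·1.1225) = 3.3107e+05/673.47 = 491.58 N

492 N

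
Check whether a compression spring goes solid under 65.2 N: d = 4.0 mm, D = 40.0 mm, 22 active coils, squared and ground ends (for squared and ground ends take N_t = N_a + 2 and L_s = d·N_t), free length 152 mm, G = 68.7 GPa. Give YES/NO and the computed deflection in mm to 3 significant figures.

k = Gd⁴/(8D³N_a) = (68.7×10³)(4.0⁴)/(8·40.0³·22) = 1.5614 N/mm
N_t = 24; L_s = 4.0·24 = 96 mm; δ_solid = L₀ − L_s = 152 − 96 = 56 mm
δ = F/k = 65.2/1.5614 = 41.758 mm
δ < δ_solid → spring does not go solid

NO, δ = 41.8 mm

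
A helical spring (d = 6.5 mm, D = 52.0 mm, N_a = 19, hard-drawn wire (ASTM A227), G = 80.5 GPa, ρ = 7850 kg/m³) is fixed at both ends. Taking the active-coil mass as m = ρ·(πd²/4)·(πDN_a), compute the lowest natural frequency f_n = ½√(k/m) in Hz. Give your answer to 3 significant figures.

45.6 Hz

k = Gd⁴/(8D³N_a) = (80.5×10³)(6.5⁴)/(8·52.0³·19) = 6.7235 N/mm = 6723.5 N/m
Wire length L = πDN_a = π·52.0·19 = 3103.9 mm
m = ρ·(πd²/4)·L = 7850 × 33.183×10⁻⁶ m² × 3.1039 m = 0.80852 kg
f_n = ½√(k/m) = 0.5·√(6723.5/0.80852) = 0.5·√(8315.8) = 45.595 Hz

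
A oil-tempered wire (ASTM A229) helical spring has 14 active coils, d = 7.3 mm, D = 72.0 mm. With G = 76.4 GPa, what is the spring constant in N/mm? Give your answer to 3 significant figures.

k = Gd⁴/(8D³N_a) = (76.4×10³ × 7.3⁴) / (8 × 72.0³ × 14)
  = 2.16963e+08 / 4.18038e+07 = 5.19 N/mm

5.19 N/mm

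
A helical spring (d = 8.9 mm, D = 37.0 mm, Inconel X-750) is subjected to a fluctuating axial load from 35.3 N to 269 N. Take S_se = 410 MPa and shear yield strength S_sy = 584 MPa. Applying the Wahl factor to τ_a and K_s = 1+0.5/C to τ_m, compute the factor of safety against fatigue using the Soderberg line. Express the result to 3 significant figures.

C = D/d = 37.0/8.9 = 4.1573; K_W = (4C−1)/(4C−4)+0.615/C = 1.3855; K_s = 1+0.5/C = 1.1203
F_a = (F_max−F_min)/2 = 116.85 N; F_m = (F_max+F_min)/2 = 152.15 N
τ_a = K_W·8F_aD/(πd³) = 1.3855 × 15.617 = 21.637 MPa
τ_m = K_s·8F_mD/(πd³) = 1.1203 × 20.335 = 22.781 MPa
Soderberg: 1/n_f = τ_a/S_se + τ_m/S_sy = 21.637/410 + 22.781/584 = 0.05277 + 0.03901 = 0.091782
n_f = 1/0.091782 = 10.9

10.9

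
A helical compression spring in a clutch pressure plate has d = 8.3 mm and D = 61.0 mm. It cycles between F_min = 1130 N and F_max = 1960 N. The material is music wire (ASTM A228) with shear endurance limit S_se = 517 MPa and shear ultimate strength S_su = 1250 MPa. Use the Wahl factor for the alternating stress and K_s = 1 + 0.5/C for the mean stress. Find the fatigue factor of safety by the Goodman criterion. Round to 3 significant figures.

C = D/d = 61.0/8.3 = 7.3494; K_W = (4C−1)/(4C−4)+0.615/C = 1.2018; K_s = 1+0.5/C = 1.0680
F_a = (F_max−F_min)/2 = 415 N; F_m = (F_max+F_min)/2 = 1545 N
τ_a = K_W·8F_aD/(πd³) = 1.2018 × 112.74 = 135.49 MPa
τ_m = K_s·8F_mD/(πd³) = 1.0680 × 419.72 = 448.28 MPa
Goodman: 1/n_f = τ_a/S_se + τ_m/S_su = 135.49/517 + 448.28/1250 = 0.26208 + 0.35862 = 0.6207
n_f = 1/0.6207 = 1.611

1.61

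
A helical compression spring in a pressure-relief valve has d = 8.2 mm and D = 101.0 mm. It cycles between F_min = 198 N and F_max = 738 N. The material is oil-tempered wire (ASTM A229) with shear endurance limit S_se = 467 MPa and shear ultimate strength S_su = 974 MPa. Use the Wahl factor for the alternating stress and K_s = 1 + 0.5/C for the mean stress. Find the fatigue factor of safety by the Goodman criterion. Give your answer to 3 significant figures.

1.87

C = D/d = 101.0/8.2 = 12.3171; K_W = (4C−1)/(4C−4)+0.615/C = 1.1162; K_s = 1+0.5/C = 1.0406
F_a = (F_max−F_min)/2 = 270 N; F_m = (F_max+F_min)/2 = 468 N
τ_a = K_W·8F_aD/(πd³) = 1.1162 × 125.95 = 140.58 MPa
τ_m = K_s·8F_mD/(πd³) = 1.0406 × 218.31 = 227.17 MPa
Goodman: 1/n_f = τ_a/S_se + τ_m/S_su = 140.58/467 + 227.17/974 = 0.30103 + 0.23323 = 0.53426
n_f = 1/0.53426 = 1.872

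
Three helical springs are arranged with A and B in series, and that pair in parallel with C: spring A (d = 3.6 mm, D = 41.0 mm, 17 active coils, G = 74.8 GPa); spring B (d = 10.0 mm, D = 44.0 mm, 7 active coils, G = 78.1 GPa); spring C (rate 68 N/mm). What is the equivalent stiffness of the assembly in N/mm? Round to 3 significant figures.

k_A = Gd⁴/(8D³N_a) = (74.8×10³)(3.6⁴)/(8·41.0³·17) = 1.3404 N/mm
k_B = Gd⁴/(8D³N_a) = (78.1×10³)(10.0⁴)/(8·44.0³·7) = 163.72 N/mm
Springs A,B series: k_AB = 1/(1/1.3404+1/163.72) = 1.3295 N/mm; parallel with C: k_eq = 1.3295+68 = 69.329 N/mm

69.3 N/mm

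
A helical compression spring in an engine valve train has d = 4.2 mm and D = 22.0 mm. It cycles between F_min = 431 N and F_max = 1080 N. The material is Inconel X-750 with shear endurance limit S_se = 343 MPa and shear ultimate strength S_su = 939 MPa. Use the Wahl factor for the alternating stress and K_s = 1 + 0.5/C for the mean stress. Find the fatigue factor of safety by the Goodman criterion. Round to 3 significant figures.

C = D/d = 22.0/4.2 = 5.2381; K_W = (4C−1)/(4C−4)+0.615/C = 1.2944; K_s = 1+0.5/C = 1.0955
F_a = (F_max−F_min)/2 = 324.5 N; F_m = (F_max+F_min)/2 = 755.5 N
τ_a = K_W·8F_aD/(πd³) = 1.2944 × 245.37 = 317.61 MPa
τ_m = K_s·8F_mD/(πd³) = 1.0955 × 571.28 = 625.81 MPa
Goodman: 1/n_f = τ_a/S_se + τ_m/S_su = 317.61/343 + 625.81/939 = 0.92597 + 0.66647 = 1.5924
n_f = 1/1.5924 = 0.628

0.628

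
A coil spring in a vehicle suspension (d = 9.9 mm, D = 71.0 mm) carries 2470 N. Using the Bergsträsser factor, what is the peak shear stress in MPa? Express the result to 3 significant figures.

550 MPa

Spring index C = D/d = 71.0/9.9 = 7.1717
K_B = (4C+2)/(4C−3) = 30.687/25.687 = 1.1947
τ₀ = 8FD/(πd³) = 8·2470·71.0/(π·9.9³) = 1.40296e+06/3048.3 = 460.25 MPa
τ_max = K·τ₀ = 1.1947 × 460.25 = 549.83 MPa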